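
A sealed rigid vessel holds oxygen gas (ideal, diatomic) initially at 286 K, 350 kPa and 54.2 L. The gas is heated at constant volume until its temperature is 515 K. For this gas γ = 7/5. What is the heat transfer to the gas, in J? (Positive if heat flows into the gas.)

38000 J

n = P₁V₁/(RT₁) = 350×54.2/(8.314×286) = 7.98 mol.
Isochoric: V stays 54.2 L; P/T = const ⇒ T₂ = 515 K, P₂ = 630 kPa.
W = 0 (no volume change).
ΔU = nCvΔT = 7.98×20.8×(515−286) = 38000 J.
Q = ΔU = 38000 J.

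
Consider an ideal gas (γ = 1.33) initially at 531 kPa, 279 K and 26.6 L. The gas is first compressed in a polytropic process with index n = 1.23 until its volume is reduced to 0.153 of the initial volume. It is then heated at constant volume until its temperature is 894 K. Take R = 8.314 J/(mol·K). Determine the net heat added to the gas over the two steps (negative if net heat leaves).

61200 J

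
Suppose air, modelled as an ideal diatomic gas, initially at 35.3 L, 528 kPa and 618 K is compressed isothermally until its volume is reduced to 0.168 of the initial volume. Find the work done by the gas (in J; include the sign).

n = P₁V₁/(RT₁) = 528×35.3/(8.314×618) = 3.63 mol.
Isothermal: T stays 618 K; PV = const ⇒ V₂ = 5.93 L, P₂ = 3140 kPa.
W = nRT ln(V₂/V₁) = 3.63×8.314×618×ln(0.168) = -33200 J.

-33200 J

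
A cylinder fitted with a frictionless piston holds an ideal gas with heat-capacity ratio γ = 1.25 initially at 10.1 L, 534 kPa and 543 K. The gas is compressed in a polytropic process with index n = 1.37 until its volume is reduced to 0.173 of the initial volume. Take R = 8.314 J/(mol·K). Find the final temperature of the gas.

1040 K

Polytropic n=1.37: T₂ = T₁(V₁/V₂)^(n−1) = 543×(5.78)^0.37 = 1040 K; P₂ = P₁(V₁/V₂)^n = 5910 kPa.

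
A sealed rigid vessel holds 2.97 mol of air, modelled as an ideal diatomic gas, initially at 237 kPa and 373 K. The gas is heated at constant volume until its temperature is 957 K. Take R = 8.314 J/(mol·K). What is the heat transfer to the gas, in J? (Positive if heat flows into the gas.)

36100 J

V₁ = nRT₁/P₁ = 2.97×8.314×373/237 = 38.9 L.
Isochoric: V stays 38.9 L; P/T = const ⇒ T₂ = 957 K, P₂ = 608 kPa.
W = 0 (no volume change).
ΔU = nCvΔT = 2.97×20.8×(957−373) = 36100 J.
Q = ΔU = 36100 J.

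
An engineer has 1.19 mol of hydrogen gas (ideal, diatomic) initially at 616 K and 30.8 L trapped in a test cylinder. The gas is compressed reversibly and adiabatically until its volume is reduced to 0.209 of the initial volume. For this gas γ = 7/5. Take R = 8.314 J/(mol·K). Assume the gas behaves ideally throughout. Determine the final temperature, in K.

1150 K

P₁ = nRT₁/V₁ = 1.19×8.314×616/30.8 = 198 kPa.
Adiabatic: TV^(γ−1) = const ⇒ T₂ = 616×(4.78)^0.400 = 1150 K; PV^γ = const ⇒ P₂ = 1770 kPa.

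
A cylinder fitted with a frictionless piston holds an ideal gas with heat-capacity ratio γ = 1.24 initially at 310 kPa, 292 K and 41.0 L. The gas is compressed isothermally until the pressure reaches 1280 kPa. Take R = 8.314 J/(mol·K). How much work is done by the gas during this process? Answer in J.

n = P₁V₁/(RT₁) = 310×41.0/(8.314×292) = 5.24 mol.
Isothermal: T stays 292 K; PV = const ⇒ V₂ = 9.93 L, P₂ = 1280 kPa.
W = nRT ln(V₂/V₁) = 5.24×8.314×292×ln(0.242) = -18000 J.

-18000 J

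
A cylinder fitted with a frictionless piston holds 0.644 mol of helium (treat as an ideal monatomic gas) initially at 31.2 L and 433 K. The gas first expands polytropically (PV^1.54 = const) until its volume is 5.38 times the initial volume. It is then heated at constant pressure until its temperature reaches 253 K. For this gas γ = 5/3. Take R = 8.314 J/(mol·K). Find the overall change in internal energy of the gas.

-1450 J

P₁ = nRT₁/V₁ = 0.644×8.314×433/31.2 = 74.3 kPa.
Step 1 — Polytropic n=1.54: T₂ = T₁(V₁/V₂)^(n−1) = 433×(0.186)^0.54 = 175 K; P₂ = P₁(V₁/V₂)^n = 5.57 kPa.
W = (P₁V₁−P₂V₂)/(n−1) = (74.3×31.2−5.57×168)/0.54 = 2560 J.
ΔU = nCvΔT = 0.644×12.5×(175−433) = -2080 J.
Q = ΔU + W = 487 J.
State after step 1: P = 5.57 kPa, V = 168 L, T = 175 K.
Step 2 — Isobaric: P stays 5.57 kPa; V/T = const ⇒ T₂ = 253 K, V₂ = 243 L.
W = PΔV = 5.57×(243−168) kPa·L = 420 J.
ΔU = nCvΔT = 0.644×12.5×(253−175) = 630 J.
Q = ΔU + W = nCpΔT = 1050 J.
Net over both steps: W = 2980 J, Q = 1540 J, ΔU = -1450 J.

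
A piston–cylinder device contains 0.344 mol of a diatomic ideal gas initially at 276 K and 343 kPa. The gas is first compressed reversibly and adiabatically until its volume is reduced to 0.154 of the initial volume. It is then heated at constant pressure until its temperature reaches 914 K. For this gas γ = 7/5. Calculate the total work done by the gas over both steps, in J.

-1250 J

V₁ = nRT₁/P₁ = 0.344×8.314×276/343 = 2.30 L.
Step 1 — Adiabatic: TV^(γ−1) = const ⇒ T₂ = 276×(6.49)^0.400 = 583 K; PV^γ = const ⇒ P₂ = 4710 kPa.
ΔU = nCvΔT = 0.344×20.8×(583−276) = 2200 J.
Q = 0 for an adiabatic process, so W = −ΔU = -2200 J.
State after step 1: P = 4710 kPa, V = 0.354 L, T = 583 K.
Step 2 — Isobaric: P stays 4710 kPa; V/T = const ⇒ T₂ = 914 K, V₂ = 0.555 L.
W = PΔV = 4710×(0.555−0.354) kPa·L = 946 J.
ΔU = nCvΔT = 0.344×20.8×(914−583) = 2360 J.
Q = ΔU + W = nCpΔT = 3310 J.
Net over both steps: W = -1250 J, Q = 3310 J, ΔU = 4560 J.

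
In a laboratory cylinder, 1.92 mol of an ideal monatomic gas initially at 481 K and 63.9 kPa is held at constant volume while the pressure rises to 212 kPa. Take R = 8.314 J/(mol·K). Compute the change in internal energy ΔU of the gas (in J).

V₁ = nRT₁/P₁ = 1.92×8.314×481/63.9 = 120 L.
Isochoric: V stays 120 L; P/T = const ⇒ T₂ = 1600 K, P₂ = 212 kPa.
For an ideal gas ΔU = nCvΔT with Cv = (3/2)R = 12.5 J/(mol·K).
ΔU = 1.92×12.5×(1600−481) = 26700 J.

26700 J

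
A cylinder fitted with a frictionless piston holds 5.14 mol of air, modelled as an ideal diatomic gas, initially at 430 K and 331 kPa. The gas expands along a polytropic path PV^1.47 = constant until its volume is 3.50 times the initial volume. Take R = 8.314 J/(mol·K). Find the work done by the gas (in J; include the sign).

V₁ = nRT₁/P₁ = 5.14×8.314×430/331 = 55.5 L.
Polytropic n=1.47: T₂ = T₁(V₁/V₂)^(n−1) = 430×(0.286)^0.47 = 239 K; P₂ = P₁(V₁/V₂)^n = 52.5 kPa.
W = (P₁V₁−P₂V₂)/(n−1) = (331×55.5−52.5×194)/0.47 = 17400 J.

17400 J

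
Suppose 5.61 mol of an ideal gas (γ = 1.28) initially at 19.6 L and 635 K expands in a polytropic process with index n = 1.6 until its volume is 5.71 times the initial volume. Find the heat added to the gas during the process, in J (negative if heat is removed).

-36600 J

P₁ = nRT₁/V₁ = 5.61×8.314×635/19.6 = 1510 kPa.
Polytropic n=1.6: T₂ = T₁(V₁/V₂)^(n−1) = 635×(0.175)^0.60 = 223 K; P₂ = P₁(V₁/V₂)^n = 93.0 kPa.
W = (P₁V₁−P₂V₂)/(n−1) = (1510×19.6−93.0×112)/0.60 = 32000 J.
ΔU = nCvΔT = 5.61×29.7×(223−635) = -68600 J.
Q = ΔU + W = -36600 J.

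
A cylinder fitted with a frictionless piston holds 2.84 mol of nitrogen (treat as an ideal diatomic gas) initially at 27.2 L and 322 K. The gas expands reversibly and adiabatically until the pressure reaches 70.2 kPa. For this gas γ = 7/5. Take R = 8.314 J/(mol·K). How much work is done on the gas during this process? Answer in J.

P₁ = nRT₁/V₁ = 2.84×8.314×322/27.2 = 280 kPa.
Adiabatic: T₂/T₁ = (P₂/P₁)^((γ−1)/γ) ⇒ T₂ = 322×(0.251)^0.286 = 217 K; V₂ = 73.0 L.
ΔU = nCvΔT = 2.84×20.8×(217−322) = -6200 J.
Q = 0 for an adiabatic process, so W = −ΔU = 6200 J.
Work done on the gas = −W_by = -6200 J.

-6200 J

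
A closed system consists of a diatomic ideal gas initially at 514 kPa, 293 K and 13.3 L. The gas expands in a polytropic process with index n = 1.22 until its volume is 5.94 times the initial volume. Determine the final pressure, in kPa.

58.5 kPa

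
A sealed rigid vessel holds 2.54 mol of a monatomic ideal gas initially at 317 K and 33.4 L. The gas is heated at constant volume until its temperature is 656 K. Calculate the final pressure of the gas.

415 kPa

P₁ = nRT₁/V₁ = 2.54×8.314×317/33.4 = 200 kPa.
Isochoric: V stays 33.4 L; P/T = const ⇒ T₂ = 656 K, P₂ = 415 kPa.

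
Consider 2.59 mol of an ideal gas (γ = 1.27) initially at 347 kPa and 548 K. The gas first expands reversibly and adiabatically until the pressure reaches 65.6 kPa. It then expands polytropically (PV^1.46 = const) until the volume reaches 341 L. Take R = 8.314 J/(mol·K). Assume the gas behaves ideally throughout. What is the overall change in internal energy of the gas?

V₁ = nRT₁/P₁ = 2.59×8.314×548/347 = 34.0 L.
Step 1 — Adiabatic: T₂/T₁ = (P₂/P₁)^((γ−1)/γ) ⇒ T₂ = 548×(0.189)^0.213 = 385 K; V₂ = 126 L.
ΔU = nCvΔT = 2.59×30.8×(385−548) = -13000 J.
Q = 0 for an adiabatic process, so W = −ΔU = 13000 J.
State after step 1: P = 65.6 kPa, V = 126 L, T = 385 K.
Step 2 — Polytropic n=1.46: T₂ = T₁(V₁/V₂)^(n−1) = 385×(0.370)^0.46 = 243 K; P₂ = P₁(V₁/V₂)^n = 15.4 kPa.
W = (P₁V₁−P₂V₂)/(n−1) = (65.6×126−15.4×341)/0.46 = 6600 J.
ΔU = nCvΔT = 2.59×30.8×(243−385) = -11300 J.
Q = ΔU + W = -4650 J.
Net over both steps: W = 19600 J, Q = -4650 J, ΔU = -24300 J.

-24300 J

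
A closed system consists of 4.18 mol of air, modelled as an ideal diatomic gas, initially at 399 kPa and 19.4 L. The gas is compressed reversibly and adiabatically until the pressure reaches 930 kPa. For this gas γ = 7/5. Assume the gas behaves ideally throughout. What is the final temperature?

T₁ = P₁V₁/(nR) = 399×19.4/(4.18×8.314) = 223 K.
Adiabatic: T₂/T₁ = (P₂/P₁)^((γ−1)/γ) ⇒ T₂ = 223×(2.33)^0.286 = 284 K; V₂ = 10.6 L.

284 K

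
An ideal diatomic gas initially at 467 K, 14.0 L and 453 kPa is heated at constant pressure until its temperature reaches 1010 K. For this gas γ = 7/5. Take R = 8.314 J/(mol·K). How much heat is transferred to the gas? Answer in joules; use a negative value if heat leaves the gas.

n = P₁V₁/(RT₁) = 453×14.0/(8.314×467) = 1.63 mol.
Isobaric: P stays 453 kPa; V/T = const ⇒ T₂ = 1010 K, V₂ = 30.3 L.
W = PΔV = 453×(30.3−14.0) kPa·L = 7370 J.
ΔU = nCvΔT = 1.63×20.8×(1010−467) = 18400 J.
Q = ΔU + W = nCpΔT = 25800 J.

25800 J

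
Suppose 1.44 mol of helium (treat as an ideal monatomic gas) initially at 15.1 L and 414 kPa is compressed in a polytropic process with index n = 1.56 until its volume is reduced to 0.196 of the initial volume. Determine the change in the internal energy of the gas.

14000 J

T₁ = P₁V₁/(nR) = 414×15.1/(1.44×8.314) = 522 K.
Polytropic n=1.56: T₂ = T₁(V₁/V₂)^(n−1) = 522×(5.10)^0.56 = 1300 K; P₂ = P₁(V₁/V₂)^n = 5260 kPa.
For an ideal gas ΔU = nCvΔT with Cv = (3/2)R = 12.5 J/(mol·K).
ΔU = 1.44×12.5×(1300−522) = 14000 J.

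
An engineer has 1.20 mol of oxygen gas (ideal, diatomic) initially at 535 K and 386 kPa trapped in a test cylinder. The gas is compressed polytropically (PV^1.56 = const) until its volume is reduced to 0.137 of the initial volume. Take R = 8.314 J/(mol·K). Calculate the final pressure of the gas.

8580 kPa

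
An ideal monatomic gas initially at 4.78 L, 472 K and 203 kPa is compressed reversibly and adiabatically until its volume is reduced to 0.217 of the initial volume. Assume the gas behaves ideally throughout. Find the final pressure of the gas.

Adiabatic: TV^(γ−1) = const ⇒ T₂ = 472×(4.61)^0.667 = 1310 K; PV^γ = const ⇒ P₂ = 2590 kPa.

2590 kPa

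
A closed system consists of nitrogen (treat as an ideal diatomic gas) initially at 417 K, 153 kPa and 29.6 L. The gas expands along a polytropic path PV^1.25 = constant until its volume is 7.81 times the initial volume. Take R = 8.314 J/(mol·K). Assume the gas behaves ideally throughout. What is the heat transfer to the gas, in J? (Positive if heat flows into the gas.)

n = P₁V₁/(RT₁) = 153×29.6/(8.314×417) = 1.31 mol.
Polytropic n=1.25: T₂ = T₁(V₁/V₂)^(n−1) = 417×(0.128)^0.25 = 249 K; P₂ = P₁(V₁/V₂)^n = 11.7 kPa.
W = (P₁V₁−P₂V₂)/(n−1) = (153×29.6−11.7×231)/0.25 = 7280 J.
ΔU = nCvΔT = 1.31×20.8×(249−417) = -4550 J.
Q = ΔU + W = 2730 J.

2730 J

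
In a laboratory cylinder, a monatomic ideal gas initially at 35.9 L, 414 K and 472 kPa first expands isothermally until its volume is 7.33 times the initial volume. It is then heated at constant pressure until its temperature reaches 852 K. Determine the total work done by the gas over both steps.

51700 J

n = P₁V₁/(RT₁) = 472×35.9/(8.314×414) = 4.92 mol.
Step 1 — Isothermal: T stays 414 K; PV = const ⇒ V₂ = 263 L, P₂ = 64.4 kPa.
ΔU = 0 (ideal gas, T constant).
W = nRT ln(V₂/V₁) = 4.92×8.314×414×ln(7.33) = 33800 J.
Q = ΔU + W = 33800 J.
State after step 1: P = 64.4 kPa, V = 263 L, T = 414 K.
Step 2 — Isobaric: P stays 64.4 kPa; V/T = const ⇒ T₂ = 852 K, V₂ = 542 L.
W = PΔV = 64.4×(542−263) kPa·L = 17900 J.
ΔU = nCvΔT = 4.92×12.5×(852−414) = 26900 J.
Q = ΔU + W = nCpΔT = 44800 J.
Net over both steps: W = 51700 J, Q = 78600 J, ΔU = 26900 J.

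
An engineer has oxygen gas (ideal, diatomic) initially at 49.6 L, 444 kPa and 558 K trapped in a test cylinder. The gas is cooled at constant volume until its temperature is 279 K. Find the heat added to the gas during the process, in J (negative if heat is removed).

-27500 J

n = P₁V₁/(RT₁) = 444×49.6/(8.314×558) = 4.75 mol.
Isochoric: V stays 49.6 L; P/T = const ⇒ T₂ = 279 K, P₂ = 222 kPa.
W = 0 (no volume change).
ΔU = nCvΔT = 4.75×20.8×(279−558) = -27500 J.
Q = ΔU = -27500 J.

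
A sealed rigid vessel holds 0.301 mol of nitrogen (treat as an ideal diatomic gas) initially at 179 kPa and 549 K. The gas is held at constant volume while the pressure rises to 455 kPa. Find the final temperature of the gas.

V₁ = nRT₁/P₁ = 0.301×8.314×549/179 = 7.68 L.
Isochoric: V stays 7.68 L; P/T = const ⇒ T₂ = 1400 K, P₂ = 455 kPa.

1400 K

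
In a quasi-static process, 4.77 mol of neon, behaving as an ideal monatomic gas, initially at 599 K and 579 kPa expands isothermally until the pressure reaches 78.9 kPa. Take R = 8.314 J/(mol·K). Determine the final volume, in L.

V₁ = nRT₁/P₁ = 4.77×8.314×599/579 = 41.0 L.
Isothermal: T stays 599 K; PV = const ⇒ V₂ = 301 L, P₂ = 78.9 kPa.

301 L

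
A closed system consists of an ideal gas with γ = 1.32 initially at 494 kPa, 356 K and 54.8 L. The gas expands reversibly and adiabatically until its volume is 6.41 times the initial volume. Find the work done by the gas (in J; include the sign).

n = P₁V₁/(RT₁) = 494×54.8/(8.314×356) = 9.15 mol.
Adiabatic: TV^(γ−1) = const ⇒ T₂ = 356×(0.156)^0.320 = 196 K; PV^γ = const ⇒ P₂ = 42.5 kPa.
ΔU = nCvΔT = 9.15×26.0×(196−356) = -37900 J.
Q = 0 for an adiabatic process, so W = −ΔU = 37900 J.

37900 J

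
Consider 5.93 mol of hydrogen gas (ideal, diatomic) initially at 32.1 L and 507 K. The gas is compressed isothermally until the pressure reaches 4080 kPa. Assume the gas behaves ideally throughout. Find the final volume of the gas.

6.13 L

P₁ = nRT₁/V₁ = 5.93×8.314×507/32.1 = 779 kPa.
Isothermal: T stays 507 K; PV = const ⇒ V₂ = 6.13 L, P₂ = 4080 kPa.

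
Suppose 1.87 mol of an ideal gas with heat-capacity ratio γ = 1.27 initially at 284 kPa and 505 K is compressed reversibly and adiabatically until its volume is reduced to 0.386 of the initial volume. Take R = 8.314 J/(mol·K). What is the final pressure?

V₁ = nRT₁/P₁ = 1.87×8.314×505/284 = 27.6 L.
Adiabatic: TV^(γ−1) = const ⇒ T₂ = 505×(2.59)^0.270 = 653 K; PV^γ = const ⇒ P₂ = 951 kPa.

951 kPa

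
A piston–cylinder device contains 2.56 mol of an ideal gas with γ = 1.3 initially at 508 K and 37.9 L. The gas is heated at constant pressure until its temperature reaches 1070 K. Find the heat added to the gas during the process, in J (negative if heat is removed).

P₁ = nRT₁/V₁ = 2.56×8.314×508/37.9 = 285 kPa.
Isobaric: P stays 285 kPa; V/T = const ⇒ T₂ = 1070 K, V₂ = 79.8 L.
W = PΔV = 285×(79.8−37.9) kPa·L = 12000 J.
ΔU = nCvΔT = 2.56×27.7×(1070−508) = 39900 J.
Q = ΔU + W = nCpΔT = 51800 J.

51800 J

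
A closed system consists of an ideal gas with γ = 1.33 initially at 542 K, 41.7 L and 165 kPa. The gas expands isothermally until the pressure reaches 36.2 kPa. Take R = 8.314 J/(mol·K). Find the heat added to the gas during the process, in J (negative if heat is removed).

n = P₁V₁/(RT₁) = 165×41.7/(8.314×542) = 1.53 mol.
Isothermal: T stays 542 K; PV = const ⇒ V₂ = 190 L, P₂ = 36.2 kPa.
ΔU = 0 (ideal gas, T constant).
W = nRT ln(V₂/V₁) = 1.53×8.314×542×ln(4.56) = 10400 J.
Q = ΔU + W = 10400 J.

10400 J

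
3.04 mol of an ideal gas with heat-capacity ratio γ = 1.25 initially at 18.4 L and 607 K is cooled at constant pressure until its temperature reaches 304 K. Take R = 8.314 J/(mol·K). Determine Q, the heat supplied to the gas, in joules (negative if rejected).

-38300 J

P₁ = nRT₁/V₁ = 3.04×8.314×607/18.4 = 834 kPa.
Isobaric: P stays 834 kPa; V/T = const ⇒ T₂ = 304 K, V₂ = 9.22 L.
W = PΔV = 834×(9.22−18.4) kPa·L = -7660 J.
ΔU = nCvΔT = 3.04×33.3×(304−607) = -30600 J.
Q = ΔU + W = nCpΔT = -38300 J.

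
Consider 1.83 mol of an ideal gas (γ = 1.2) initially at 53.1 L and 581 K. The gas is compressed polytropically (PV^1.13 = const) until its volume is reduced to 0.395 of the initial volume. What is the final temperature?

P₁ = nRT₁/V₁ = 1.83×8.314×581/53.1 = 166 kPa.
Polytropic n=1.13: T₂ = T₁(V₁/V₂)^(n−1) = 581×(2.53)^0.13 = 656 K; P₂ = P₁(V₁/V₂)^n = 476 kPa.

656 K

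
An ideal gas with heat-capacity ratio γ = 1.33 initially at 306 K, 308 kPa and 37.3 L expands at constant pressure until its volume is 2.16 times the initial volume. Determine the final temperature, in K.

661 K

Isobaric: P stays 308 kPa; V/T = const ⇒ T₂ = 661 K, V₂ = 80.6 L.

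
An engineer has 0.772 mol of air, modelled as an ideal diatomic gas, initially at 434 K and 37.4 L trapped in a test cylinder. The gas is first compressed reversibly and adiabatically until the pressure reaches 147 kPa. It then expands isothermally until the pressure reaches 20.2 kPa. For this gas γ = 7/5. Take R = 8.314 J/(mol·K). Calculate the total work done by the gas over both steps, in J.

5220 J

P₁ = nRT₁/V₁ = 0.772×8.314×434/37.4 = 74.5 kPa.
Step 1 — Adiabatic: T₂/T₁ = (P₂/P₁)^((γ−1)/γ) ⇒ T₂ = 434×(1.97)^0.286 = 527 K; V₂ = 23.0 L.
ΔU = nCvΔT = 0.772×20.8×(527−434) = 1490 J.
Q = 0 for an adiabatic process, so W = −ΔU = -1490 J.
State after step 1: P = 147 kPa, V = 23.0 L, T = 527 K.
Step 2 — Isothermal: T stays 527 K; PV = const ⇒ V₂ = 167 L, P₂ = 20.2 kPa.
ΔU = 0 (ideal gas, T constant).
W = nRT ln(V₂/V₁) = 0.772×8.314×527×ln(7.28) = 6710 J.
Q = ΔU + W = 6710 J.
Net over both steps: W = 5220 J, Q = 6710 J, ΔU = 1490 J.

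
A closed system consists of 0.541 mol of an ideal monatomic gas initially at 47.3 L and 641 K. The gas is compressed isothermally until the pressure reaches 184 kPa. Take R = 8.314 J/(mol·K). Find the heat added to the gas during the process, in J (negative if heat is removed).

-3190 J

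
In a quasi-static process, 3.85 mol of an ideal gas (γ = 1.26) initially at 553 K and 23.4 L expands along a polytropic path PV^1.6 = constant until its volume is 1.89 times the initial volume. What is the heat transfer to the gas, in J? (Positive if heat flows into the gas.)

-12200 J

P₁ = nRT₁/V₁ = 3.85×8.314×553/23.4 = 756 kPa.
Polytropic n=1.6: T₂ = T₁(V₁/V₂)^(n−1) = 553×(0.529)^0.60 = 377 K; P₂ = P₁(V₁/V₂)^n = 273 kPa.
W = (P₁V₁−P₂V₂)/(n−1) = (756×23.4−273×44.2)/0.60 = 9370 J.
ΔU = nCvΔT = 3.85×32.0×(377−553) = -21600 J.
Q = ΔU + W = -12200 J.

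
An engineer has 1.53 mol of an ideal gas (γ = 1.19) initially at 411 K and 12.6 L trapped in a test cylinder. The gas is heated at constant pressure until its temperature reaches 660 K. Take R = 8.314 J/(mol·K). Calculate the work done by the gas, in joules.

P₁ = nRT₁/V₁ = 1.53×8.314×411/12.6 = 415 kPa.
Isobaric: P stays 415 kPa; V/T = const ⇒ T₂ = 660 K, V₂ = 20.2 L.
W = PΔV = 415×(20.2−12.6) kPa·L = 3170 J.

3170 J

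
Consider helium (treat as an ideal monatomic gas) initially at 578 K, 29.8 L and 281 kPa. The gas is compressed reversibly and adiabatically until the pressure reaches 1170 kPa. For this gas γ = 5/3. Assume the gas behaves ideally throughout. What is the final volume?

12.7 L

Adiabatic: T₂/T₁ = (P₂/P₁)^((γ−1)/γ) ⇒ T₂ = 578×(4.16)^0.400 = 1020 K; V₂ = 12.7 L.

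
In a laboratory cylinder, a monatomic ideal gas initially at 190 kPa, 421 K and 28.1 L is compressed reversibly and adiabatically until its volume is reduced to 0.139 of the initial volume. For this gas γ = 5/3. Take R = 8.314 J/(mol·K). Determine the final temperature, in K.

Adiabatic: TV^(γ−1) = const ⇒ T₂ = 421×(7.19)^0.667 = 1570 K; PV^γ = const ⇒ P₂ = 5090 kPa.

1570 K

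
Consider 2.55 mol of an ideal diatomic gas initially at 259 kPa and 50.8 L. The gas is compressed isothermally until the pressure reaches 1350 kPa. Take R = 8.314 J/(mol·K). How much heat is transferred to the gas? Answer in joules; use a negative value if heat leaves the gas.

T₁ = P₁V₁/(nR) = 259×50.8/(2.55×8.314) = 621 K.
Isothermal: T stays 621 K; PV = const ⇒ V₂ = 9.75 L, P₂ = 1350 kPa.
ΔU = 0 (ideal gas, T constant).
W = nRT ln(V₂/V₁) = 2.55×8.314×621×ln(0.192) = -21700 J.
Q = ΔU + W = -21700 J.

-21700 J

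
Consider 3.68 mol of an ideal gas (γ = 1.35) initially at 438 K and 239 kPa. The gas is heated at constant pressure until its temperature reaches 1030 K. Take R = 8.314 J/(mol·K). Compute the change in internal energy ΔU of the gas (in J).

V₁ = nRT₁/P₁ = 3.68×8.314×438/239 = 56.1 L.
Isobaric: P stays 239 kPa; V/T = const ⇒ T₂ = 1030 K, V₂ = 132 L.
For an ideal gas ΔU = nCvΔT with Cv = R/(γ−1) = 23.8 J/(mol·K).
ΔU = 3.68×23.8×(1030−438) = 51800 J.

51800 J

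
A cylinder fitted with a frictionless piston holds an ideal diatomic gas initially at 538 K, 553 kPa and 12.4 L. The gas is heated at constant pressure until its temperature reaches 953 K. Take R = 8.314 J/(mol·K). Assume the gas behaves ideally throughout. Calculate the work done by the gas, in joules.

5290 J

n = P₁V₁/(RT₁) = 553×12.4/(8.314×538) = 1.53 mol.
Isobaric: P stays 553 kPa; V/T = const ⇒ T₂ = 953 K, V₂ = 22.0 L.
W = PΔV = 553×(22.0−12.4) kPa·L = 5290 J.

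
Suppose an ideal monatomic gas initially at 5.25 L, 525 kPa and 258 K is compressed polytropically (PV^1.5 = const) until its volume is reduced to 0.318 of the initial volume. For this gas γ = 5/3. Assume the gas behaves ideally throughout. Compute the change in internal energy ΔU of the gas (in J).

3200 J

n = P₁V₁/(RT₁) = 525×5.25/(8.314×258) = 1.28 mol.
Polytropic n=1.5: T₂ = T₁(V₁/V₂)^(n−1) = 258×(3.14)^0.50 = 458 K; P₂ = P₁(V₁/V₂)^n = 2930 kPa.
For an ideal gas ΔU = nCvΔT with Cv = (3/2)R = 12.5 J/(mol·K).
ΔU = 1.28×12.5×(458−258) = 3200 J.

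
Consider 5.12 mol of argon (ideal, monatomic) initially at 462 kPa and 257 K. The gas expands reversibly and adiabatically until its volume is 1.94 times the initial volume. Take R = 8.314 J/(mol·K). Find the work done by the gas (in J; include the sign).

5860 J

V₁ = nRT₁/P₁ = 5.12×8.314×257/462 = 23.7 L.
Adiabatic: TV^(γ−1) = const ⇒ T₂ = 257×(0.515)^0.667 = 165 K; PV^γ = const ⇒ P₂ = 153 kPa.
ΔU = nCvΔT = 5.12×12.5×(165−257) = -5860 J.
Q = 0 for an adiabatic process, so W = −ΔU = 5860 J.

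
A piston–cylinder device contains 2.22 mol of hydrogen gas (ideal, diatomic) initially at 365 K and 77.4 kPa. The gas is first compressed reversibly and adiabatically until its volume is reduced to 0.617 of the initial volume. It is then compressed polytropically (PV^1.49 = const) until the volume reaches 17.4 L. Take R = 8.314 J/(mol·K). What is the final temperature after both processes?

769 K

V₁ = nRT₁/P₁ = 2.22×8.314×365/77.4 = 87.0 L.
Step 1 — Adiabatic: TV^(γ−1) = const ⇒ T₂ = 365×(1.62)^0.400 = 443 K; PV^γ = const ⇒ P₂ = 152 kPa.
ΔU = nCvΔT = 2.22×20.8×(443−365) = 3590 J.
Q = 0 for an adiabatic process, so W = −ΔU = -3590 J.
State after step 1: P = 152 kPa, V = 53.7 L, T = 443 K.
Step 2 — Polytropic n=1.49: T₂ = T₁(V₁/V₂)^(n−1) = 443×(3.09)^0.49 = 769 K; P₂ = P₁(V₁/V₂)^n = 816 kPa.
W = (P₁V₁−P₂V₂)/(n−1) = (152×53.7−816×17.4)/0.49 = -12300 J.
ΔU = nCvΔT = 2.22×20.8×(769−443) = 15100 J.
Q = ΔU + W = 2770 J.
Net over both steps: W = -15900 J, Q = 2770 J, ΔU = 18600 J.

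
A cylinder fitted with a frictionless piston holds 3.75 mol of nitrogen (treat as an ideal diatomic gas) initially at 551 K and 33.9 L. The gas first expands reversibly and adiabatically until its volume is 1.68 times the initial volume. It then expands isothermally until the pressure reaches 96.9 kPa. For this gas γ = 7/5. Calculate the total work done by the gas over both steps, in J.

21000 J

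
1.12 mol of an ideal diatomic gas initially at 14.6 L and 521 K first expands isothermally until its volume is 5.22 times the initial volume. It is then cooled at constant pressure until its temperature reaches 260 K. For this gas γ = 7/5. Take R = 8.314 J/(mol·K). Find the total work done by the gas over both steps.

5590 J

P₁ = nRT₁/V₁ = 1.12×8.314×521/14.6 = 332 kPa.
Step 1 — Isothermal: T stays 521 K; PV = const ⇒ V₂ = 76.2 L, P₂ = 63.7 kPa.
ΔU = 0 (ideal gas, T constant).
W = nRT ln(V₂/V₁) = 1.12×8.314×521×ln(5.22) = 8020 J.
Q = ΔU + W = 8020 J.
State after step 1: P = 63.7 kPa, V = 76.2 L, T = 521 K.
Step 2 — Isobaric: P stays 63.7 kPa; V/T = const ⇒ T₂ = 260 K, V₂ = 38.0 L.
W = PΔV = 63.7×(38.0−76.2) kPa·L = -2430 J.
ΔU = nCvΔT = 1.12×20.8×(260−521) = -6080 J.
Q = ΔU + W = nCpΔT = -8510 J.
Net over both steps: W = 5590 J, Q = -489 J, ΔU = -6080 J.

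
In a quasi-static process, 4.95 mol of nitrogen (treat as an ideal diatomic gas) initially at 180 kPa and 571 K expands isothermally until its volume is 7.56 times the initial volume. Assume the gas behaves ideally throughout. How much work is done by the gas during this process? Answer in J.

V₁ = nRT₁/P₁ = 4.95×8.314×571/180 = 131 L.
Isothermal: T stays 571 K; PV = const ⇒ V₂ = 987 L, P₂ = 23.8 kPa.
W = nRT ln(V₂/V₁) = 4.95×8.314×571×ln(7.56) = 47500 J.

47500 J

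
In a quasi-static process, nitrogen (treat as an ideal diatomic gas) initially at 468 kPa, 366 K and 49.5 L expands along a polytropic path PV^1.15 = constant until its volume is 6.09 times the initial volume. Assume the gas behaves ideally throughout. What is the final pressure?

58.6 kPa

Polytropic n=1.15: T₂ = T₁(V₁/V₂)^(n−1) = 366×(0.164)^0.15 = 279 K; P₂ = P₁(V₁/V₂)^n = 58.6 kPa.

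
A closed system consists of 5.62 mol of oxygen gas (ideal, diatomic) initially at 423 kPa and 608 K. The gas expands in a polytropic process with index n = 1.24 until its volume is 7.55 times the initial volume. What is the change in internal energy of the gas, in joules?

V₁ = nRT₁/P₁ = 5.62×8.314×608/423 = 67.2 L.
Polytropic n=1.24: T₂ = T₁(V₁/V₂)^(n−1) = 608×(0.132)^0.24 = 374 K; P₂ = P₁(V₁/V₂)^n = 34.5 kPa.
For an ideal gas ΔU = nCvΔT with Cv = (5/2)R = 20.8 J/(mol·K).
ΔU = 5.62×20.8×(374−608) = -27300 J.

-27300 J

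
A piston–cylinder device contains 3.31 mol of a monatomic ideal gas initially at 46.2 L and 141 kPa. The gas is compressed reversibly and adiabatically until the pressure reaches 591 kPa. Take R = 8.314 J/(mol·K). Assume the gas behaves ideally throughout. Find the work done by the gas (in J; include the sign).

T₁ = P₁V₁/(nR) = 141×46.2/(3.31×8.314) = 237 K.
Adiabatic: T₂/T₁ = (P₂/P₁)^((γ−1)/γ) ⇒ T₂ = 237×(4.19)^0.400 = 420 K; V₂ = 19.6 L.
ΔU = nCvΔT = 3.31×12.5×(420−237) = 7560 J.
Q = 0 for an adiabatic process, so W = −ΔU = -7560 J.

-7560 J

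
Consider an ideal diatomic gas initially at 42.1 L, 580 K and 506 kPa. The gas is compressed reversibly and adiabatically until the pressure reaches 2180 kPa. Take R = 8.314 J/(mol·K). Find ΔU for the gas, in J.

27600 J

n = P₁V₁/(RT₁) = 506×42.1/(8.314×580) = 4.42 mol.
Adiabatic: T₂/T₁ = (P₂/P₁)^((γ−1)/γ) ⇒ T₂ = 580×(4.31)^0.286 = 880 K; V₂ = 14.8 L.
For an ideal gas ΔU = nCvΔT with Cv = (5/2)R = 20.8 J/(mol·K).
ΔU = 4.42×20.8×(880−580) = 27600 J.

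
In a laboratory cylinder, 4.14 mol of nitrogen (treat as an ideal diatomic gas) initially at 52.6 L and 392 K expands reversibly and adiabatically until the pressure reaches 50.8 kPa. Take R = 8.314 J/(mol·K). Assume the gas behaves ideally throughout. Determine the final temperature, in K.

247 K

P₁ = nRT₁/V₁ = 4.14×8.314×392/52.6 = 257 kPa.
Adiabatic: T₂/T₁ = (P₂/P₁)^((γ−1)/γ) ⇒ T₂ = 392×(0.198)^0.286 = 247 K; V₂ = 167 L.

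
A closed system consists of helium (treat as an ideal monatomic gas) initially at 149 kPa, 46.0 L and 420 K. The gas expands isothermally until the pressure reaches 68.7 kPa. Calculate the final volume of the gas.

Isothermal: T stays 420 K; PV = const ⇒ V₂ = 99.8 L, P₂ = 68.7 kPa.

99.8 L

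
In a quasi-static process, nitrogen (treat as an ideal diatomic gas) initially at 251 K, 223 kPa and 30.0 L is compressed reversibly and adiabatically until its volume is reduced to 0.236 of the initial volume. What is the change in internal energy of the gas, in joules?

13100 J

n = P₁V₁/(RT₁) = 223×30.0/(8.314×251) = 3.21 mol.
Adiabatic: TV^(γ−1) = const ⇒ T₂ = 251×(4.24)^0.400 = 447 K; PV^γ = const ⇒ P₂ = 1680 kPa.
For an ideal gas ΔU = nCvΔT with Cv = (5/2)R = 20.8 J/(mol·K).
ΔU = 3.21×20.8×(447−251) = 13100 J.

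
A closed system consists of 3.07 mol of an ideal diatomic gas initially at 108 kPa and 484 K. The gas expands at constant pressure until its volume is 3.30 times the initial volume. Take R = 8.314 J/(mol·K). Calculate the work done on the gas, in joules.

-28400 J

V₁ = nRT₁/P₁ = 3.07×8.314×484/108 = 114 L.
Isobaric: P stays 108 kPa; V/T = const ⇒ T₂ = 1600 K, V₂ = 377 L.
W = PΔV = 108×(377−114) kPa·L = 28400 J.
Work done on the gas = −W_by = -28400 J.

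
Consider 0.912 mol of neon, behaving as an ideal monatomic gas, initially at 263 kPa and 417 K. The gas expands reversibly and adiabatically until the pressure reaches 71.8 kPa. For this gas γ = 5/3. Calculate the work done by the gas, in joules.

V₁ = nRT₁/P₁ = 0.912×8.314×417/263 = 12.0 L.
Adiabatic: T₂/T₁ = (P₂/P₁)^((γ−1)/γ) ⇒ T₂ = 417×(0.273)^0.400 = 248 K; V₂ = 26.2 L.
ΔU = nCvΔT = 0.912×12.5×(248−417) = -1920 J.
Q = 0 for an adiabatic process, so W = −ΔU = 1920 J.

1920 J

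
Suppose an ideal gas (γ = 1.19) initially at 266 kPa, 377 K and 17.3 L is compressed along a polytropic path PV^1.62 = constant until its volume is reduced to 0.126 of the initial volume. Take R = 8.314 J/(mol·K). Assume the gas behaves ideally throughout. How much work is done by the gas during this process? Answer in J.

-19400 J

n = P₁V₁/(RT₁) = 266×17.3/(8.314×377) = 1.47 mol.
Polytropic n=1.62: T₂ = T₁(V₁/V₂)^(n−1) = 377×(7.94)^0.62 = 1360 K; P₂ = P₁(V₁/V₂)^n = 7630 kPa.
W = (P₁V₁−P₂V₂)/(n−1) = (266×17.3−7630×2.18)/0.62 = -19400 J.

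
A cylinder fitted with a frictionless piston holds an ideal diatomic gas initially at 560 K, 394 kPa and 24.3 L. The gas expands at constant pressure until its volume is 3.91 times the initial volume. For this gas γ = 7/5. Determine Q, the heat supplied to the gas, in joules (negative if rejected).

97500 J

n = P₁V₁/(RT₁) = 394×24.3/(8.314×560) = 2.06 mol.
Isobaric: P stays 394 kPa; V/T = const ⇒ T₂ = 2190 K, V₂ = 95.0 L.
W = PΔV = 394×(95.0−24.3) kPa·L = 27900 J.
ΔU = nCvΔT = 2.06×20.8×(2190−560) = 69700 J.
Q = ΔU + W = nCpΔT = 97500 J.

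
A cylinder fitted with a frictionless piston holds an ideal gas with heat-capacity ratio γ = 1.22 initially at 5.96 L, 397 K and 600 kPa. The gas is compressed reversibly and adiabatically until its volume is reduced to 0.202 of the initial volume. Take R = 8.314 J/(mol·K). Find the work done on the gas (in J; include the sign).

6860 J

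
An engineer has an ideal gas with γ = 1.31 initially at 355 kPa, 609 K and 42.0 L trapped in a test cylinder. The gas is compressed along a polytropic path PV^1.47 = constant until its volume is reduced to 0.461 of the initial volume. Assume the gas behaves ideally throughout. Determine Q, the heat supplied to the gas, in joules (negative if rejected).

7190 J

n = P₁V₁/(RT₁) = 355×42.0/(8.314×609) = 2.94 mol.
Polytropic n=1.47: T₂ = T₁(V₁/V₂)^(n−1) = 609×(2.17)^0.47 = 876 K; P₂ = P₁(V₁/V₂)^n = 1110 kPa.
W = (P₁V₁−P₂V₂)/(n−1) = (355×42.0−1110×19.4)/0.47 = -13900 J.
ΔU = nCvΔT = 2.94×26.8×(876−609) = 21100 J.
Q = ΔU + W = 7190 J.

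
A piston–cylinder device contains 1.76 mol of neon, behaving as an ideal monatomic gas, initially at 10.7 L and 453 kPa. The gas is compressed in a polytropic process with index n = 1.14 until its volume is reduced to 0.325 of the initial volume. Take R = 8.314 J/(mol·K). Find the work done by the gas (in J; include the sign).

-5900 J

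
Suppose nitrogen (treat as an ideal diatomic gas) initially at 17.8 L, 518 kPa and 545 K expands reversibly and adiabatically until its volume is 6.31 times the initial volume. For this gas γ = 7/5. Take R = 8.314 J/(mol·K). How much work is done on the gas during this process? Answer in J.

n = P₁V₁/(RT₁) = 518×17.8/(8.314×545) = 2.03 mol.
Adiabatic: TV^(γ−1) = const ⇒ T₂ = 545×(0.158)^0.400 = 261 K; PV^γ = const ⇒ P₂ = 39.3 kPa.
ΔU = nCvΔT = 2.03×20.8×(261−545) = -12000 J.
Q = 0 for an adiabatic process, so W = −ΔU = 12000 J.
Work done on the gas = −W_by = -12000 J.

-12000 J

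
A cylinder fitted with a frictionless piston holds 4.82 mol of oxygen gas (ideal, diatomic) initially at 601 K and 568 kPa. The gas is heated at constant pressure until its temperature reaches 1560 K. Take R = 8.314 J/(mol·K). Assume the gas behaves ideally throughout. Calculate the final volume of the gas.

110 L

V₁ = nRT₁/P₁ = 4.82×8.314×601/568 = 42.4 L.
Isobaric: P stays 568 kPa; V/T = const ⇒ T₂ = 1560 K, V₂ = 110 L.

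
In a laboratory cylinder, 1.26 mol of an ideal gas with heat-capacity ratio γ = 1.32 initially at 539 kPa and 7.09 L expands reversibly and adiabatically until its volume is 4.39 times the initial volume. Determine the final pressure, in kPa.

76.5 kPa

T₁ = P₁V₁/(nR) = 539×7.09/(1.26×8.314) = 365 K.
Adiabatic: TV^(γ−1) = const ⇒ T₂ = 365×(0.228)^0.320 = 227 K; PV^γ = const ⇒ P₂ = 76.5 kPa.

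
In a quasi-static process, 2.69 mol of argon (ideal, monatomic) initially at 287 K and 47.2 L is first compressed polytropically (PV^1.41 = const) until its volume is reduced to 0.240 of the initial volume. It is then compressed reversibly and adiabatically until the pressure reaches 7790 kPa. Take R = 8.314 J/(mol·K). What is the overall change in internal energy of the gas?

P₁ = nRT₁/V₁ = 2.69×8.314×287/47.2 = 136 kPa.
Step 1 — Polytropic n=1.41: T₂ = T₁(V₁/V₂)^(n−1) = 287×(4.17)^0.41 = 515 K; P₂ = P₁(V₁/V₂)^n = 1020 kPa.
W = (P₁V₁−P₂V₂)/(n−1) = (136×47.2−1020×11.3)/0.41 = -12400 J.
ΔU = nCvΔT = 2.69×12.5×(515−287) = 7660 J.
Q = ΔU + W = -4790 J.
State after step 1: P = 1020 kPa, V = 11.3 L, T = 515 K.
Step 2 — Adiabatic: T₂/T₁ = (P₂/P₁)^((γ−1)/γ) ⇒ T₂ = 515×(7.66)^0.400 = 1160 K; V₂ = 3.34 L.
ΔU = nCvΔT = 2.69×12.5×(1160−515) = 21700 J.
Q = 0 for an adiabatic process, so W = −ΔU = -21700 J.
Net over both steps: W = -34200 J, Q = -4790 J, ΔU = 29400 J.

29400 J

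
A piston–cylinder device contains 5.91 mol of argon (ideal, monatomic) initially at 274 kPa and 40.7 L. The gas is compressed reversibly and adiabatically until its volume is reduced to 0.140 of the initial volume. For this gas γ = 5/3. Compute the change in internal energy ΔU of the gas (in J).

45300 J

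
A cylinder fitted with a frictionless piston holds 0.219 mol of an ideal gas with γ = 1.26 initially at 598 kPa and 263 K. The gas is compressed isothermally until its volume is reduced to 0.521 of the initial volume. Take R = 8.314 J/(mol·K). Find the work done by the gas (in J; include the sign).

-312 J

V₁ = nRT₁/P₁ = 0.219×8.314×263/598 = 0.801 L.
Isothermal: T stays 263 K; PV = const ⇒ V₂ = 0.417 L, P₂ = 1150 kPa.
W = nRT ln(V₂/V₁) = 0.219×8.314×263×ln(0.521) = -312 J.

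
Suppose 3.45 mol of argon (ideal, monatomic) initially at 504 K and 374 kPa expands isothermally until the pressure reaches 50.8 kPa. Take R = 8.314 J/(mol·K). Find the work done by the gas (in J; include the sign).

V₁ = nRT₁/P₁ = 3.45×8.314×504/374 = 38.7 L.
Isothermal: T stays 504 K; PV = const ⇒ V₂ = 285 L, P₂ = 50.8 kPa.
W = nRT ln(V₂/V₁) = 3.45×8.314×504×ln(7.36) = 28900 J.

28900 J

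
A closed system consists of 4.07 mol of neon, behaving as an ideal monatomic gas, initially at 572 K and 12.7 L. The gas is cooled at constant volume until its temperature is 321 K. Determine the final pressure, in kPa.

855 kPa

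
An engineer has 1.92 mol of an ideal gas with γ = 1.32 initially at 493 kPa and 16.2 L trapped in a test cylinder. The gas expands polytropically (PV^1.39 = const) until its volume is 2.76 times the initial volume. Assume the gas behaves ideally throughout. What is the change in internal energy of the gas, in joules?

-8160 J

T₁ = P₁V₁/(nR) = 493×16.2/(1.92×8.314) = 500 K.
Polytropic n=1.39: T₂ = T₁(V₁/V₂)^(n−1) = 500×(0.362)^0.39 = 337 K; P₂ = P₁(V₁/V₂)^n = 120 kPa.
For an ideal gas ΔU = nCvΔT with Cv = R/(γ−1) = 26.0 J/(mol·K).
ΔU = 1.92×26.0×(337−500) = -8160 J.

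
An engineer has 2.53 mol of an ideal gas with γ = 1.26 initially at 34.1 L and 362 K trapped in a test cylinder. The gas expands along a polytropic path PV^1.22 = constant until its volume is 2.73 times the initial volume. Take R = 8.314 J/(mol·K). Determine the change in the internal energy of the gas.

-5810 J

P₁ = nRT₁/V₁ = 2.53×8.314×362/34.1 = 223 kPa.
Polytropic n=1.22: T₂ = T₁(V₁/V₂)^(n−1) = 362×(0.366)^0.22 = 290 K; P₂ = P₁(V₁/V₂)^n = 65.6 kPa.
For an ideal gas ΔU = nCvΔT with Cv = R/(γ−1) = 32.0 J/(mol·K).
ΔU = 2.53×32.0×(290−362) = -5810 J.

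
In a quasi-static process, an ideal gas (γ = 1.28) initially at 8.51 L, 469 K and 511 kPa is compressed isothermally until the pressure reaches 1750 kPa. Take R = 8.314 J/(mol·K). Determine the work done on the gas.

5350 J

n = P₁V₁/(RT₁) = 511×8.51/(8.314×469) = 1.12 mol.
Isothermal: T stays 469 K; PV = const ⇒ V₂ = 2.48 L, P₂ = 1750 kPa.
W = nRT ln(V₂/V₁) = 1.12×8.314×469×ln(0.292) = -5350 J.
Work done on the gas = −W_by = 5350 J.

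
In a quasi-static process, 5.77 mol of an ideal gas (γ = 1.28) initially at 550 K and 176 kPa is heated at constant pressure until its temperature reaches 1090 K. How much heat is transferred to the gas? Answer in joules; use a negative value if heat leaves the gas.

118000 J

V₁ = nRT₁/P₁ = 5.77×8.314×550/176 = 150 L.
Isobaric: P stays 176 kPa; V/T = const ⇒ T₂ = 1090 K, V₂ = 297 L.
W = PΔV = 176×(297−150) kPa·L = 25900 J.
ΔU = nCvΔT = 5.77×29.7×(1090−550) = 92500 J.
Q = ΔU + W = nCpΔT = 118000 J.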